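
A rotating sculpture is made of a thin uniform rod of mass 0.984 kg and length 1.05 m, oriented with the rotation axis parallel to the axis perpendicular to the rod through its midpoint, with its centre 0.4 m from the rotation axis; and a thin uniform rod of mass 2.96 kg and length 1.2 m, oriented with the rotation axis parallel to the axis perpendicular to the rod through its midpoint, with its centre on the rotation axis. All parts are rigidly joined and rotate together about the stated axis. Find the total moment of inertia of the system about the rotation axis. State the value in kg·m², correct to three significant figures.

0.603

Thin rod: I_cm = (1/12)ML² = (1/12)(0.984)(1.05)² = 0.090405 kg·m²; centre at d = 0.4 m, so the parallel axis theorem gives I = 0.090405 + (0.984)(0.4)² = 0.24785 kg·m².
Thin rod: I_cm = (1/12)ML² = (1/12)(2.96)(1.2)² = 0.3552 kg·m²; axis through the centre, so I = 0.3552 kg·m².
Total I = 0.24785 + 0.3552 = 0.60304 kg·m².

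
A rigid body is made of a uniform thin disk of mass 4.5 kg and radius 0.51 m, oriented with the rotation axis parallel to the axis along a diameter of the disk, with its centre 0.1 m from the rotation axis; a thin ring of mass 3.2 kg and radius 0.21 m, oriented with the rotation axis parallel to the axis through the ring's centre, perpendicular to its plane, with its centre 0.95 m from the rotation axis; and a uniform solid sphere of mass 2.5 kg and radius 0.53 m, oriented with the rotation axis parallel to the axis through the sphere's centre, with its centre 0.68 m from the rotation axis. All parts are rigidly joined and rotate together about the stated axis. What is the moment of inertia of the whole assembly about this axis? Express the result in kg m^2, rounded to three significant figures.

4.80

Thin disk: I_cm = (1/4)MR² = (1/4)(4.5)(0.51)² = 0.29261 kg m^2; centre at d = 0.1 m, so I = I_cm + Md² gives I = 0.29261 + (4.5)(0.1)² = 0.33761 kg m^2.
Thin ring: I_cm = MR² = (3.2)(0.21)² = 0.14112 kg m^2; centre at d = 0.95 m, so I = I_cm + Md² gives I = 0.14112 + (3.2)(0.95)² = 3.0291 kg m^2.
Solid sphere: I_cm = (2/5)MR² = (2/5)(2.5)(0.53)² = 0.2809 kg m^2; centre at d = 0.68 m, so I = I_cm + Md² gives I = 0.2809 + (2.5)(0.68)² = 1.4369 kg m^2.
Total I = 0.33761 + 3.0291 + 1.4369 = 4.8036 kg m^2.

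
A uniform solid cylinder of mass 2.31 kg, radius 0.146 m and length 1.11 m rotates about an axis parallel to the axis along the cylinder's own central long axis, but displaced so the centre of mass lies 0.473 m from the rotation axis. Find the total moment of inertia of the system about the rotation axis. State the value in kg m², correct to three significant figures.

I_cm = (1/2)MR² = (1/2)(2.31)(0.146)² = 0.02462 kg m²; centre at d = 0.473 m, so I = I_cm + Md² gives I = 0.02462 + (2.31)(0.473)² = 0.54143 kg m².

0.541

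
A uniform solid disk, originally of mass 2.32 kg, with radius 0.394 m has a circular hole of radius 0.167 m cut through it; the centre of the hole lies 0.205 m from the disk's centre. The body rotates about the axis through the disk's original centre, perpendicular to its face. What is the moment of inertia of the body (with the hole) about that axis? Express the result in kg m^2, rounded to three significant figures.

Unpierced body about its centre: I₀ = (1/2)MR² = (1/2)(2.32)(0.394)² = 0.18007 kg m^2.
The removed disk has mass m = M·(r/R)² = (2.32)(0.167/0.394)² = 0.4168 kg (same uniform areal density).
Its moment of inertia about the rotation axis (parallel-axis theorem): I_hole = (1/2)mr² + md² = (1/2)(0.4168)(0.167)² + (0.4168)(0.205)² = 0.023328 kg m^2.
Treating the hole as negative mass, I = I₀ − I_hole = 0.18007 − 0.023328 = 0.15675 kg m^2.

0.157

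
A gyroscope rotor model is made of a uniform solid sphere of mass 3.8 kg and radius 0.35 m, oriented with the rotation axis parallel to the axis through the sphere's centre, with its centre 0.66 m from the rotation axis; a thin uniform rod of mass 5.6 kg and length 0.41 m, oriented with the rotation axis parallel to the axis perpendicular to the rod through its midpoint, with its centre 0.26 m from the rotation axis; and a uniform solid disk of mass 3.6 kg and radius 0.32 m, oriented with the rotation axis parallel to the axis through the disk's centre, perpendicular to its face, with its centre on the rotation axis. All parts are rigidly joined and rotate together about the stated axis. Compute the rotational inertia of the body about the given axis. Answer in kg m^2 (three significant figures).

Solid sphere: I_cm = (2/5)MR² = (2/5)(3.8)(0.35)² = 0.1862 kg m^2; centre at d = 0.66 m, so I = I_cm + Md² gives I = 0.1862 + (3.8)(0.66)² = 1.8415 kg m^2.
Thin rod: I_cm = (1/12)ML² = (1/12)(5.6)(0.41)² = 0.078447 kg m^2; centre at d = 0.26 m, so I = I_cm + Md² gives I = 0.078447 + (5.6)(0.26)² = 0.45701 kg m^2.
Solid disk: I_cm = (1/2)MR² = (1/2)(3.6)(0.32)² = 0.18432 kg m^2; axis through the centre, so I = 0.18432 kg m^2.
Total I = 1.8415 + 0.45701 + 0.18432 = 2.4828 kg m^2.

2.48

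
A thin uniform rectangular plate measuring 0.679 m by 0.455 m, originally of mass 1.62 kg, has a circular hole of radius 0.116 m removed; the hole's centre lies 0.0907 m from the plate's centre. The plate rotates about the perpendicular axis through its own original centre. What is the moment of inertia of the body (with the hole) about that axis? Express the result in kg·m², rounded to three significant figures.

0.0869

Unpierced body about its centre: I₀ = (1/12)M(a²+b²) = (1/12)(1.62)[(0.679)² + (0.455)²] = 0.090189 kg·m².
The removed disk has mass m = M·πr²/(ab) = (1.62)·π(0.116)²/(0.679·0.455) = 0.22167 kg (same uniform areal density).
Its moment of inertia about the rotation axis (parallel-axis theorem): I_hole = (1/2)mr² + md² = (1/2)(0.22167)(0.116)² + (0.22167)(0.0907)² = 0.0033149 kg·m².
Treating the hole as negative mass, I = I₀ − I_hole = 0.090189 − 0.0033149 = 0.086874 kg·m².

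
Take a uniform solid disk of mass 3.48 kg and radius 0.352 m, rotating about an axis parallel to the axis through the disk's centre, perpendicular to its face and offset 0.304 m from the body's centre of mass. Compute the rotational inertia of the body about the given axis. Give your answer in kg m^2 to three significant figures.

I_cm = (1/2)MR² = (1/2)(3.48)(0.352)² = 0.21559 kg m^2; centre at d = 0.304 m, so the parallel axis theorem gives I = 0.21559 + (3.48)(0.304)² = 0.5372 kg m^2.

0.537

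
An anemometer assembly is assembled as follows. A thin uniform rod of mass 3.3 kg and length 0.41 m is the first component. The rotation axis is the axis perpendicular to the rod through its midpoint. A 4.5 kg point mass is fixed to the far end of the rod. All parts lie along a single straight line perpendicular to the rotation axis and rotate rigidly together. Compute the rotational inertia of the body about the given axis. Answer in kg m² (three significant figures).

0.235

Thin rod: I_cm = (1/12)ML² = (1/12)(3.3)(0.41)² = 0.046227 kg m²; axis through the centre, so I = 0.046227 kg m².
Point mass: I_cm = 0; centre at d = 0.205 m, so I = I_cm + Md² gives I = 0 + (4.5)(0.205)² = 0.18911 kg m².
Total I = 0.046227 + 0.18911 = 0.23534 kg m².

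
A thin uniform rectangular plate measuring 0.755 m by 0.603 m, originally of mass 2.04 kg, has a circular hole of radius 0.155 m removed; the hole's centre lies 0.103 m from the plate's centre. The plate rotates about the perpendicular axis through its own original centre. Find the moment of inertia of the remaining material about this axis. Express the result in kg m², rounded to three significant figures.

Unpierced body about its centre: I₀ = (1/12)M(a²+b²) = (1/12)(2.04)[(0.755)² + (0.603)²] = 0.15872 kg m².
The removed disk has mass m = M·πr²/(ab) = (2.04)·π(0.155)²/(0.755·0.603) = 0.3382 kg (same uniform areal density).
Its moment of inertia about the rotation axis (parallel-axis theorem): I_hole = (1/2)mr² + md² = (1/2)(0.3382)(0.155)² + (0.3382)(0.103)² = 0.0076507 kg m².
Treating the hole as negative mass, I = I₀ − I_hole = 0.15872 − 0.0076507 = 0.15107 kg m².

0.151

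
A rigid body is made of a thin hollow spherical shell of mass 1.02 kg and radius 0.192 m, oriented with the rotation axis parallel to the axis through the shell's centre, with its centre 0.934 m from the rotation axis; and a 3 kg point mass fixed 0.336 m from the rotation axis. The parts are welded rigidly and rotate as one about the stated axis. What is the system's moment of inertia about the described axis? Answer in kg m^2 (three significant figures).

Spherical shell: I_cm = (2/3)MR² = (2/3)(1.02)(0.192)² = 0.025068 kg m^2; centre at d = 0.934 m, so I = I_cm + Md² gives I = 0.025068 + (1.02)(0.934)² = 0.91487 kg m^2.
Point mass: I_cm = 0; centre at d = 0.336 m, so I = I_cm + Md² gives I = 0 + (3)(0.336)² = 0.33869 kg m^2.
Total I = 0.91487 + 0.33869 = 1.2536 kg m^2.

1.25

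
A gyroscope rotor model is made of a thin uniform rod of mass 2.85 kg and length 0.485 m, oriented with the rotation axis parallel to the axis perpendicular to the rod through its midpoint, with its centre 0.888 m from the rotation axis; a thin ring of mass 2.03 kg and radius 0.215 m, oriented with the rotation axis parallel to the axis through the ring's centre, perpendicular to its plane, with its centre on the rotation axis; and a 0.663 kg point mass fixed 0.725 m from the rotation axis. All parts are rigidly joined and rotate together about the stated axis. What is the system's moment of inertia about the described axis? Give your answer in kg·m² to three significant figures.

Thin rod: I_cm = (1/12)ML² = (1/12)(2.85)(0.485)² = 0.055866 kg·m²; centre at d = 0.888 m, so I = I_cm + Md² gives I = 0.055866 + (2.85)(0.888)² = 2.3032 kg·m².
Thin ring: I_cm = MR² = (2.03)(0.215)² = 0.093837 kg·m²; axis through the centre, so I = 0.093837 kg·m².
Point mass: I_cm = 0; centre at d = 0.725 m, so I = I_cm + Md² gives I = 0 + (0.663)(0.725)² = 0.34849 kg·m².
Total I = 2.3032 + 0.093837 + 0.34849 = 2.7455 kg·m².

2.75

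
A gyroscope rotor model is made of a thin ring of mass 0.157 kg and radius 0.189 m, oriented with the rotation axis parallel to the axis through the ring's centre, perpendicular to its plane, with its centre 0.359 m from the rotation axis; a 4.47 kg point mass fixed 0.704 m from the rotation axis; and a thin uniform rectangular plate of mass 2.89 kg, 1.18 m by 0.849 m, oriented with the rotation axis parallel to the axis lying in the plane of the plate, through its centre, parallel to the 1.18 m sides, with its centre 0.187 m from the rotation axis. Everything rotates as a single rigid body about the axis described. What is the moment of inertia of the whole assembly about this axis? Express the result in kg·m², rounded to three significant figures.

2.52

Thin ring: I_cm = MR² = (0.157)(0.189)² = 0.0056082 kg·m²; centre at d = 0.359 m, so I = I_cm + Md² gives I = 0.0056082 + (0.157)(0.359)² = 0.025843 kg·m².
Point mass: I_cm = 0; centre at d = 0.704 m, so I = I_cm + Md² gives I = 0 + (4.47)(0.704)² = 2.2154 kg·m².
Rectangular plate: I_cm = (1/12)Mb² = (1/12)(2.89)(0.849)² = 0.17359 kg·m²; centre at d = 0.187 m, so I = I_cm + Md² gives I = 0.17359 + (2.89)(0.187)² = 0.27465 kg·m².
Total I = 0.025843 + 2.2154 + 0.27465 = 2.5159 kg·m².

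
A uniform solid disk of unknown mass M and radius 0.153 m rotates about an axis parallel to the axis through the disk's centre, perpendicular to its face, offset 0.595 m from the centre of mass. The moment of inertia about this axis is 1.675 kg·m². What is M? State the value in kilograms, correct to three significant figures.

4.58

I = I_cm + Md² = (1/2)MR² + Md² = M·[0.5·(0.153)² + (0.595)²] = M·0.36573.
So M = 1.675 / 0.36573 = 4.5799 kg.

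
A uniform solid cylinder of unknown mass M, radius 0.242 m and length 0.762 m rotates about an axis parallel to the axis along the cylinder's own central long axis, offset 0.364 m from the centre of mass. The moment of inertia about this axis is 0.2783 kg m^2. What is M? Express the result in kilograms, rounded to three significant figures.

I = I_cm + Md² = (1/2)MR² + Md² = M·[0.5·(0.242)² + (0.364)²] = M·0.16178.
So M = 0.2783 / 0.16178 = 1.7203 kg.

1.72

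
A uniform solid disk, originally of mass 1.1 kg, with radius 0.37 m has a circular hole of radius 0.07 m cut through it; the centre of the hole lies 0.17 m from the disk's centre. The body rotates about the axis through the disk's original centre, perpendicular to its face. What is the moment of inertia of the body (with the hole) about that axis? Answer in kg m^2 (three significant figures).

Unpierced body about its centre: I₀ = (1/2)MR² = (1/2)(1.1)(0.37)² = 0.075295 kg m^2.
The removed disk has mass m = M·(r/R)² = (1.1)(0.07/0.37)² = 0.039372 kg (same uniform areal density).
Its moment of inertia about the rotation axis (parallel-axis theorem): I_hole = (1/2)mr² + md² = (1/2)(0.039372)(0.07)² + (0.039372)(0.17)² = 0.0012343 kg m^2.
Treating the hole as negative mass, I = I₀ − I_hole = 0.075295 − 0.0012343 = 0.074061 kg m^2.

0.0741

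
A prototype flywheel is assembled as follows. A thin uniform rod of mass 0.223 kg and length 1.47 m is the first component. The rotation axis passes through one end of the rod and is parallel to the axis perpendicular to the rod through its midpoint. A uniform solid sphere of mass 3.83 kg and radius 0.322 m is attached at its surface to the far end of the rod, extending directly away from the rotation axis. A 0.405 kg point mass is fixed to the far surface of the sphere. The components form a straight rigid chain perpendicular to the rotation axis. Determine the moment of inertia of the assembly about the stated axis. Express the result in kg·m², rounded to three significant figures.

14.4

Thin rod: I_cm = (1/12)ML² = (1/12)(0.223)(1.47)² = 0.040157 kg·m²; centre at d = 0.735 m, so I = I_cm + Md² gives I = 0.040157 + (0.223)(0.735)² = 0.16063 kg·m².
Solid sphere: I_cm = (2/5)MR² = (2/5)(3.83)(0.322)² = 0.15884 kg·m²; centre at d = 0.735 + 0.735 + 0.322 = 1.792 m, so I = I_cm + Md² gives I = 0.15884 + (3.83)(1.792)² = 12.458 kg·m².
Point mass: I_cm = 0; centre at d = 0.735 + 0.735 + 0.322 + 0.322 = 2.114 m, so I = I_cm + Md² gives I = 0 + (0.405)(2.114)² = 1.8099 kg·m².
Total I = 0.16063 + 12.458 + 1.8099 = 14.429 kg·m².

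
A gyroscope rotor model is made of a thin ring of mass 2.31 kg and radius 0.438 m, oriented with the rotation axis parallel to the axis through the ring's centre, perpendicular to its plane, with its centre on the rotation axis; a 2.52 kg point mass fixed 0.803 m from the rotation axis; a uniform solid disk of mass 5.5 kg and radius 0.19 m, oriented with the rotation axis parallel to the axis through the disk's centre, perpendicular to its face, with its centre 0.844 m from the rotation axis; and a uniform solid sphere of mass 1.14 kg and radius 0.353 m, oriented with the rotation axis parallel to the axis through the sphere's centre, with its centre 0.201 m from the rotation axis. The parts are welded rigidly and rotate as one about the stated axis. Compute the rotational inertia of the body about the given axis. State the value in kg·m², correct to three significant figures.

Thin ring: I_cm = MR² = (2.31)(0.438)² = 0.44316 kg·m²; axis through the centre, so I = 0.44316 kg·m².
Point mass: I_cm = 0; centre at d = 0.803 m, so the parallel axis theorem gives I = 0 + (2.52)(0.803)² = 1.6249 kg·m².
Solid disk: I_cm = (1/2)MR² = (1/2)(5.5)(0.19)² = 0.099275 kg·m²; centre at d = 0.844 m, so the parallel axis theorem gives I = 0.099275 + (5.5)(0.844)² = 4.0171 kg·m².
Solid sphere: I_cm = (2/5)MR² = (2/5)(1.14)(0.353)² = 0.056822 kg·m²; centre at d = 0.201 m, so the parallel axis theorem gives I = 0.056822 + (1.14)(0.201)² = 0.10288 kg·m².
Total I = 0.44316 + 1.6249 + 4.0171 + 0.10288 = 6.1881 kg·m².

6.19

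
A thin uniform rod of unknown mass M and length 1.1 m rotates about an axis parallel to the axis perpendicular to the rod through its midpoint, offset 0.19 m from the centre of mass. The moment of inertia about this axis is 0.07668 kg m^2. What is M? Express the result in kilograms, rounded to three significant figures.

I = I_cm + Md² = (1/12)ML² + Md² = M·[0.0833333·(1.1)² + (0.19)²] = M·0.13693.
So M = 0.07668 / 0.13693 = 0.55998 kg.

0.560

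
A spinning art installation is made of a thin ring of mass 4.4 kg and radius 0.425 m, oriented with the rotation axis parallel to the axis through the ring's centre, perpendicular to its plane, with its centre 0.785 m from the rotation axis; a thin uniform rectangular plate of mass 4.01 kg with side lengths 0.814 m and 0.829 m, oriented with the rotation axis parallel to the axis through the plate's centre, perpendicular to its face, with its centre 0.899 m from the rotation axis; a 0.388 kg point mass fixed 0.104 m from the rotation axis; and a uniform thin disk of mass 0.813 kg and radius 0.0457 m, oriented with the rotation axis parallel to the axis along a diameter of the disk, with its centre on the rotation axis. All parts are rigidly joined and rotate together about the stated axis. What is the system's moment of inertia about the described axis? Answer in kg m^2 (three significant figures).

Thin ring: I_cm = MR² = (4.4)(0.425)² = 0.79475 kg m^2; centre at d = 0.785 m, so the parallel axis theorem gives I = 0.79475 + (4.4)(0.785)² = 3.5061 kg m^2.
Rectangular plate: I_cm = (1/12)M(a²+b²) = (1/12)(4.01)[(0.814)² + (0.829)²] = 0.45107 kg m^2; centre at d = 0.899 m, so the parallel axis theorem gives I = 0.45107 + (4.01)(0.899)² = 3.692 kg m^2.
Point mass: I_cm = 0; centre at d = 0.104 m, so the parallel axis theorem gives I = 0 + (0.388)(0.104)² = 0.0041966 kg m^2.
Thin disk: I_cm = (1/4)MR² = (1/4)(0.813)(0.0457)² = 0.00042449 kg m^2; axis through the centre, so I = 0.00042449 kg m^2.
Total I = 3.5061 + 3.692 + 0.0041966 + 0.00042449 = 7.2027 kg m^2.

7.20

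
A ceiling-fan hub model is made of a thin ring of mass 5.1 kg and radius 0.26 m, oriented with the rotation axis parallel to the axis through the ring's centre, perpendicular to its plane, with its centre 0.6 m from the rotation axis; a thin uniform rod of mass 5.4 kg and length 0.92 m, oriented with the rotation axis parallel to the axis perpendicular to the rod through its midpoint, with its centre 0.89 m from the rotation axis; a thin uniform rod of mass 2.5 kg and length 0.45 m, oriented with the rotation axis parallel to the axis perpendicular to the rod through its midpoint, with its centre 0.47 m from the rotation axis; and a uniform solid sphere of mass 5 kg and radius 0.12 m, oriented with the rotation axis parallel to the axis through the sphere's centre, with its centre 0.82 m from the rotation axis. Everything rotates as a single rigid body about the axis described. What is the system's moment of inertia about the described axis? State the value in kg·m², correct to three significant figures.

Thin ring: I_cm = MR² = (5.1)(0.26)² = 0.34476 kg·m²; centre at d = 0.6 m, so the parallel axis theorem gives I = 0.34476 + (5.1)(0.6)² = 2.1808 kg·m².
Thin rod: I_cm = (1/12)ML² = (1/12)(5.4)(0.92)² = 0.38088 kg·m²; centre at d = 0.89 m, so the parallel axis theorem gives I = 0.38088 + (5.4)(0.89)² = 4.6582 kg·m².
Thin rod: I_cm = (1/12)ML² = (1/12)(2.5)(0.45)² = 0.042187 kg·m²; centre at d = 0.47 m, so the parallel axis theorem gives I = 0.042187 + (2.5)(0.47)² = 0.59444 kg·m².
Solid sphere: I_cm = (2/5)MR² = (2/5)(5)(0.12)² = 0.0288 kg·m²; centre at d = 0.82 m, so the parallel axis theorem gives I = 0.0288 + (5)(0.82)² = 3.3908 kg·m².
Total I = 2.1808 + 4.6582 + 0.59444 + 3.3908 = 10.824 kg·m².

10.8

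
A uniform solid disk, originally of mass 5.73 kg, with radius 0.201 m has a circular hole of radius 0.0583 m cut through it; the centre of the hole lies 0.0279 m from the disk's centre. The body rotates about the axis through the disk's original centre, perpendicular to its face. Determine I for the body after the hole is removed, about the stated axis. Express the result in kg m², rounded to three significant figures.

Unpierced body about its centre: I₀ = (1/2)MR² = (1/2)(5.73)(0.201)² = 0.11575 kg m².
The removed disk has mass m = M·(r/R)² = (5.73)(0.0583/0.201)² = 0.48206 kg (same uniform areal density).
Its moment of inertia about the rotation axis (parallel-axis theorem): I_hole = (1/2)mr² + md² = (1/2)(0.48206)(0.0583)² + (0.48206)(0.0279)² = 0.0011945 kg m².
Treating the hole as negative mass, I = I₀ − I_hole = 0.11575 − 0.0011945 = 0.11455 kg m².

0.115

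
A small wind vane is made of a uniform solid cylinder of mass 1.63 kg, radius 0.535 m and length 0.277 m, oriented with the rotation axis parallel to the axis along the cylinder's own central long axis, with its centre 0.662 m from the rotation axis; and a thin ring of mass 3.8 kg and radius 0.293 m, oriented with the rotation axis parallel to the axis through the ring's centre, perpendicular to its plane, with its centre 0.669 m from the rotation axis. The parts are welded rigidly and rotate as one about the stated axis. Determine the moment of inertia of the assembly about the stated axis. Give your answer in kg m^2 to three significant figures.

Solid cylinder: I_cm = (1/2)MR² = (1/2)(1.63)(0.535)² = 0.23327 kg m^2; centre at d = 0.662 m, so the parallel axis theorem gives I = 0.23327 + (1.63)(0.662)² = 0.94761 kg m^2.
Thin ring: I_cm = MR² = (3.8)(0.293)² = 0.32623 kg m^2; centre at d = 0.669 m, so the parallel axis theorem gives I = 0.32623 + (3.8)(0.669)² = 2.027 kg m^2.
Total I = 0.94761 + 2.027 = 2.9746 kg m^2.

2.97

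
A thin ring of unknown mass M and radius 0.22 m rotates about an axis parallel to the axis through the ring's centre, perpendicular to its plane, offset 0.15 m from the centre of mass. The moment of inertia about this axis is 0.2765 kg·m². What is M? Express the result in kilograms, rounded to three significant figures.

3.90

I = I_cm + Md² = MR² + Md² = M·[1·(0.22)² + (0.15)²] = M·0.0709.
So M = 0.2765 / 0.0709 = 3.8999 kg.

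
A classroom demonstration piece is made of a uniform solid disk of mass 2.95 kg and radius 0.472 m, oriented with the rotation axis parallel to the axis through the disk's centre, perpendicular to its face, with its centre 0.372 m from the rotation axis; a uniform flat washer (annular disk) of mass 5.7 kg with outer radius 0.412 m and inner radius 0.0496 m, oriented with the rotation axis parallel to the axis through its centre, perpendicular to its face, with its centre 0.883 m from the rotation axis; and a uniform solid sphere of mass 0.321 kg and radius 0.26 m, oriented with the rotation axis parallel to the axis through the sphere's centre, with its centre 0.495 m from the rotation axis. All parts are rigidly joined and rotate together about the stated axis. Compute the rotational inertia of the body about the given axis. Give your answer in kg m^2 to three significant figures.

5.76

Solid disk: I_cm = (1/2)MR² = (1/2)(2.95)(0.472)² = 0.32861 kg m^2; centre at d = 0.372 m, so the parallel axis theorem gives I = 0.32861 + (2.95)(0.372)² = 0.73684 kg m^2.
Annular disk: I_cm = (1/2)M(R²+r²) = (1/2)(5.7)[(0.412)² + (0.0496)²] = 0.49078 kg m^2; centre at d = 0.883 m, so the parallel axis theorem gives I = 0.49078 + (5.7)(0.883)² = 4.935 kg m^2.
Solid sphere: I_cm = (2/5)MR² = (2/5)(0.321)(0.26)² = 0.0086798 kg m^2; centre at d = 0.495 m, so the parallel axis theorem gives I = 0.0086798 + (0.321)(0.495)² = 0.087333 kg m^2.
Total I = 0.73684 + 4.935 + 0.087333 = 5.7592 kg m^2.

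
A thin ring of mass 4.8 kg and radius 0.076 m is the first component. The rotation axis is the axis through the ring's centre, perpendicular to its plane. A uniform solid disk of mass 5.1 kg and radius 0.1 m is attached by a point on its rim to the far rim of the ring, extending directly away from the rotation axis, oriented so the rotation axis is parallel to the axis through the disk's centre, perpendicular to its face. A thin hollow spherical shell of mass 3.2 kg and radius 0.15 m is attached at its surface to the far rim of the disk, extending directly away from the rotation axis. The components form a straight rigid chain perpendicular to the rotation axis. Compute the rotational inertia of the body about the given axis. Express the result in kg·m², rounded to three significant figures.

0.840

Thin ring: I_cm = MR² = (4.8)(0.076)² = 0.027725 kg·m²; axis through the centre, so I = 0.027725 kg·m².
Solid disk: I_cm = (1/2)MR² = (1/2)(5.1)(0.1)² = 0.0255 kg·m²; centre at d = 0.076 + 0.1 = 0.176 m, so the parallel axis theorem gives I = 0.0255 + (5.1)(0.176)² = 0.18348 kg·m².
Spherical shell: I_cm = (2/3)MR² = (2/3)(3.2)(0.15)² = 0.048 kg·m²; centre at d = 0.076 + 0.1 + 0.1 + 0.15 = 0.426 m, so the parallel axis theorem gives I = 0.048 + (3.2)(0.426)² = 0.62872 kg·m².
Total I = 0.027725 + 0.18348 + 0.62872 = 0.83993 kg·m².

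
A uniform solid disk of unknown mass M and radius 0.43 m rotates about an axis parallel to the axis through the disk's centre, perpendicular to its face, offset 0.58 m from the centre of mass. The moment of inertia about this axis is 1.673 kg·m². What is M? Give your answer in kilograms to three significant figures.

I = I_cm + Md² = (1/2)MR² + Md² = M·[0.5·(0.43)² + (0.58)²] = M·0.42885.
So M = 1.673 / 0.42885 = 3.9011 kg.

3.90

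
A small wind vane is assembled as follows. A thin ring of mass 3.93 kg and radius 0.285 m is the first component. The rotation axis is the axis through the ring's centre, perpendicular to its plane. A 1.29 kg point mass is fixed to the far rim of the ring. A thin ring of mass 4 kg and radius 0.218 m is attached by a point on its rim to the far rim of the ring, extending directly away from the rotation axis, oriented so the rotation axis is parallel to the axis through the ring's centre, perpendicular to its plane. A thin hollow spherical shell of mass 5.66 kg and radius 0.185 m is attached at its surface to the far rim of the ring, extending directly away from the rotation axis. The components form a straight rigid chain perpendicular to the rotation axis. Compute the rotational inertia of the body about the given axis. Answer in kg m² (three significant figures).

6.40

Thin ring: I_cm = MR² = (3.93)(0.285)² = 0.31921 kg m²; axis through the centre, so I = 0.31921 kg m².
Point mass: I_cm = 0; centre at d = 0.285 m, so I = I_cm + Md² gives I = 0 + (1.29)(0.285)² = 0.10478 kg m².
Thin ring: I_cm = MR² = (4)(0.218)² = 0.1901 kg m²; centre at d = 0.285 + 0.218 = 0.503 m, so I = I_cm + Md² gives I = 0.1901 + (4)(0.503)² = 1.2021 kg m².
Spherical shell: I_cm = (2/3)MR² = (2/3)(5.66)(0.185)² = 0.12914 kg m²; centre at d = 0.285 + 0.218 + 0.218 + 0.185 = 0.906 m, so I = I_cm + Md² gives I = 0.12914 + (5.66)(0.906)² = 4.7751 kg m².
Total I = 0.31921 + 0.10478 + 1.2021 + 4.7751 = 6.4012 kg m².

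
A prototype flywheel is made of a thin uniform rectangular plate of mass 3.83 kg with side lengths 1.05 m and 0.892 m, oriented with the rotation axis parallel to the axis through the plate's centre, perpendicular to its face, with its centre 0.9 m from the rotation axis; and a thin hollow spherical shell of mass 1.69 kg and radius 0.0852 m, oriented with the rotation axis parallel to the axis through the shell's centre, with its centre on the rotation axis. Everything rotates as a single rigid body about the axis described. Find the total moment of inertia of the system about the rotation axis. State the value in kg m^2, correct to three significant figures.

Rectangular plate: I_cm = (1/12)M(a²+b²) = (1/12)(3.83)[(1.05)² + (0.892)²] = 0.60583 kg m^2; centre at d = 0.9 m, so I = I_cm + Md² gives I = 0.60583 + (3.83)(0.9)² = 3.7081 kg m^2.
Spherical shell: I_cm = (2/3)MR² = (2/3)(1.69)(0.0852)² = 0.0081785 kg m^2; axis through the centre, so I = 0.0081785 kg m^2.
Total I = 3.7081 + 0.0081785 = 3.7163 kg m^2.

3.72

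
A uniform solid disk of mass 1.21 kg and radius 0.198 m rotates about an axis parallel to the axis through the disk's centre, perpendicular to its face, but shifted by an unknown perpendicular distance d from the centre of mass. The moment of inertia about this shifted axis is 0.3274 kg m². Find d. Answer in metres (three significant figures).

0.501

About the centre-of-mass axis, I_cm = (1/2)MR² = (1/2)(1.21)(0.198)² = 0.023718 kg m².
Parallel axis theorem: I = I_cm + Md², so Md² = 0.3274 − 0.023718 = 0.30368 kg m².
d = √(0.30368 / 1.21) = 0.50098 m.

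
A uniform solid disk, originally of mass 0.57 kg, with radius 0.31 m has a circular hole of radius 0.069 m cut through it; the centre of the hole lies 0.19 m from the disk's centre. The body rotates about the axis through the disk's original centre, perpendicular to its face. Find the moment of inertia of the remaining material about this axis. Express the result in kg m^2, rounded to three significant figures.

0.0263

Unpierced body about its centre: I₀ = (1/2)MR² = (1/2)(0.57)(0.31)² = 0.027388 kg m^2.
The removed disk has mass m = M·(r/R)² = (0.57)(0.069/0.31)² = 0.028239 kg (same uniform areal density).
Its moment of inertia about the rotation axis (parallel-axis theorem): I_hole = (1/2)mr² + md² = (1/2)(0.028239)(0.069)² + (0.028239)(0.19)² = 0.0010867 kg m^2.
Treating the hole as negative mass, I = I₀ − I_hole = 0.027388 − 0.0010867 = 0.026302 kg m^2.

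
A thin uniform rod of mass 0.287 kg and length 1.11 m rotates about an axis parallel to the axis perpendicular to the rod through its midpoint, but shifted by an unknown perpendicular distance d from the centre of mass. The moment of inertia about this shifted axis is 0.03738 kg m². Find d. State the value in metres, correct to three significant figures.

About the centre-of-mass axis, I_cm = (1/12)ML² = (1/12)(0.287)(1.11)² = 0.029468 kg m².
Parallel axis theorem: I = I_cm + Md², so Md² = 0.03738 − 0.029468 = 0.0079123 kg m².
d = √(0.0079123 / 0.287) = 0.16604 m.

0.166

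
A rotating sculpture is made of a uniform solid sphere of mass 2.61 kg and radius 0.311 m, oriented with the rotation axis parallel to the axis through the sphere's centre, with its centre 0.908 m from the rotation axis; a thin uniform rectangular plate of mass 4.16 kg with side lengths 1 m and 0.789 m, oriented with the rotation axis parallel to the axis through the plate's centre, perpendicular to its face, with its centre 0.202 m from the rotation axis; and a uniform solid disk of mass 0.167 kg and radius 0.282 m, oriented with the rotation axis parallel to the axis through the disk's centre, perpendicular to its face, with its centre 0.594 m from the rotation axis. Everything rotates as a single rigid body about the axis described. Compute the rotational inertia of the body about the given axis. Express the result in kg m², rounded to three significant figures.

Solid sphere: I_cm = (2/5)MR² = (2/5)(2.61)(0.311)² = 0.10098 kg m²; centre at d = 0.908 m, so the parallel axis theorem gives I = 0.10098 + (2.61)(0.908)² = 2.2528 kg m².
Rectangular plate: I_cm = (1/12)M(a²+b²) = (1/12)(4.16)[(1)² + (0.789)²] = 0.56247 kg m²; centre at d = 0.202 m, so the parallel axis theorem gives I = 0.56247 + (4.16)(0.202)² = 0.73222 kg m².
Solid disk: I_cm = (1/2)MR² = (1/2)(0.167)(0.282)² = 0.0066403 kg m²; centre at d = 0.594 m, so the parallel axis theorem gives I = 0.0066403 + (0.167)(0.594)² = 0.065564 kg m².
Total I = 2.2528 + 0.73222 + 0.065564 = 3.0506 kg m².

3.05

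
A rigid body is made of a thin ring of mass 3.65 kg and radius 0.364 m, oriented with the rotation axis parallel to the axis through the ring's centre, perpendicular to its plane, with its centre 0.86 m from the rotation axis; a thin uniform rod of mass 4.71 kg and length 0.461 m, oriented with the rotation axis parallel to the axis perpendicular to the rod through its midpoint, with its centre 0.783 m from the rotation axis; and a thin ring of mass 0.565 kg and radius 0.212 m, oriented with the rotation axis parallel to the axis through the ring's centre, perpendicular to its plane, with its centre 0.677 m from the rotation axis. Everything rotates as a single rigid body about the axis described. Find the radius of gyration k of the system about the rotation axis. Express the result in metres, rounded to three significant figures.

Thin ring: I_cm = MR² = (3.65)(0.364)² = 0.48361 kg·m²; centre at d = 0.86 m, so the parallel axis theorem gives I = 0.48361 + (3.65)(0.86)² = 3.1832 kg·m².
Thin rod: I_cm = (1/12)ML² = (1/12)(4.71)(0.461)² = 0.083414 kg·m²; centre at d = 0.783 m, so the parallel axis theorem gives I = 0.083414 + (4.71)(0.783)² = 2.9711 kg·m².
Thin ring: I_cm = MR² = (0.565)(0.212)² = 0.025393 kg·m²; centre at d = 0.677 m, so the parallel axis theorem gives I = 0.025393 + (0.565)(0.677)² = 0.28435 kg·m².
Total I = 6.4386 kg·m²; total mass M = 8.925 kg.
k = √(I/M) = √(6.4386/8.925) = 0.84936 m.

0.849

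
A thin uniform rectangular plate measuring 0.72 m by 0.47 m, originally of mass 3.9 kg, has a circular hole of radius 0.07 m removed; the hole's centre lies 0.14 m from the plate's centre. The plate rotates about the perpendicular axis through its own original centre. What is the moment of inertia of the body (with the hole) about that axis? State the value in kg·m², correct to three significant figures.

0.236

Unpierced body about its centre: I₀ = (1/12)M(a²+b²) = (1/12)(3.9)[(0.72)² + (0.47)²] = 0.24027 kg·m².
The removed disk has mass m = M·πr²/(ab) = (3.9)·π(0.07)²/(0.72·0.47) = 0.17741 kg (same uniform areal density).
Its moment of inertia about the rotation axis (parallel-axis theorem): I_hole = (1/2)mr² + md² = (1/2)(0.17741)(0.07)² + (0.17741)(0.14)² = 0.0039119 kg·m².
Treating the hole as negative mass, I = I₀ − I_hole = 0.24027 − 0.0039119 = 0.23636 kg·m².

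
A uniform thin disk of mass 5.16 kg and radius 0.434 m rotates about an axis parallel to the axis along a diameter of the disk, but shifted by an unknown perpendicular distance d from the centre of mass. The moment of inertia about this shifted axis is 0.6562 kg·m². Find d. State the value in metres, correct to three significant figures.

0.283

About the centre-of-mass axis, I_cm = (1/4)MR² = (1/4)(5.16)(0.434)² = 0.24298 kg·m².
Parallel axis theorem: I = I_cm + Md², so Md² = 0.6562 − 0.24298 = 0.41322 kg·m².
d = √(0.41322 / 5.16) = 0.28299 m.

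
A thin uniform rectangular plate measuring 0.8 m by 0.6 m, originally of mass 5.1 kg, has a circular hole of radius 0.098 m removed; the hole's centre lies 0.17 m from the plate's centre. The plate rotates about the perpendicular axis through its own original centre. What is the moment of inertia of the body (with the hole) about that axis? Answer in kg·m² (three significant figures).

0.414

Unpierced body about its centre: I₀ = (1/12)M(a²+b²) = (1/12)(5.1)[(0.8)² + (0.6)²] = 0.425 kg·m².
The removed disk has mass m = M·πr²/(ab) = (5.1)·π(0.098)²/(0.8·0.6) = 0.32058 kg (same uniform areal density).
Its moment of inertia about the rotation axis (parallel-axis theorem): I_hole = (1/2)mr² + md² = (1/2)(0.32058)(0.098)² + (0.32058)(0.17)² = 0.010804 kg·m².
Treating the hole as negative mass, I = I₀ − I_hole = 0.425 − 0.010804 = 0.4142 kg·m².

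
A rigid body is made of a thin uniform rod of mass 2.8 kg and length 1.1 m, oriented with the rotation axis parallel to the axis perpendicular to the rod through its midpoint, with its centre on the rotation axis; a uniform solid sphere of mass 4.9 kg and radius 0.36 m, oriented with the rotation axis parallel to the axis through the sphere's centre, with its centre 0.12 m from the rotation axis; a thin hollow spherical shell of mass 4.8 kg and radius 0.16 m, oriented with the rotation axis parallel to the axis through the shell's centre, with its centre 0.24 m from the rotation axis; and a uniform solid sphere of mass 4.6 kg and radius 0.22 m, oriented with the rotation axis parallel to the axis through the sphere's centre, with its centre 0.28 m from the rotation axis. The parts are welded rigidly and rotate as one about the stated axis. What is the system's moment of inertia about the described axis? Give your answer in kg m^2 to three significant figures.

Thin rod: I_cm = (1/12)ML² = (1/12)(2.8)(1.1)² = 0.28233 kg m^2; axis through the centre, so I = 0.28233 kg m^2.
Solid sphere: I_cm = (2/5)MR² = (2/5)(4.9)(0.36)² = 0.25402 kg m^2; centre at d = 0.12 m, so the parallel axis theorem gives I = 0.25402 + (4.9)(0.12)² = 0.32458 kg m^2.
Spherical shell: I_cm = (2/3)MR² = (2/3)(4.8)(0.16)² = 0.08192 kg m^2; centre at d = 0.24 m, so the parallel axis theorem gives I = 0.08192 + (4.8)(0.24)² = 0.3584 kg m^2.
Solid sphere: I_cm = (2/5)MR² = (2/5)(4.6)(0.22)² = 0.089056 kg m^2; centre at d = 0.28 m, so the parallel axis theorem gives I = 0.089056 + (4.6)(0.28)² = 0.4497 kg m^2.
Total I = 0.28233 + 0.32458 + 0.3584 + 0.4497 = 1.415 kg m^2.

1.42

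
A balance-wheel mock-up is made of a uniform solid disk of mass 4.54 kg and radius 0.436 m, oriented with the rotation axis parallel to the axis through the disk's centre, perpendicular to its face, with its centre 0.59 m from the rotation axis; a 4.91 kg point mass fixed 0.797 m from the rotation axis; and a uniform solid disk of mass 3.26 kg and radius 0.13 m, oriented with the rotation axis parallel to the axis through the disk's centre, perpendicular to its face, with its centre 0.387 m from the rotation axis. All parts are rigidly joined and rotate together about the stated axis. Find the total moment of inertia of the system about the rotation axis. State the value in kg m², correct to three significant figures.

5.65

Solid disk: I_cm = (1/2)MR² = (1/2)(4.54)(0.436)² = 0.43152 kg m²; centre at d = 0.59 m, so the parallel axis theorem gives I = 0.43152 + (4.54)(0.59)² = 2.0119 kg m².
Point mass: I_cm = 0; centre at d = 0.797 m, so the parallel axis theorem gives I = 0 + (4.91)(0.797)² = 3.1189 kg m².
Solid disk: I_cm = (1/2)MR² = (1/2)(3.26)(0.13)² = 0.027547 kg m²; centre at d = 0.387 m, so the parallel axis theorem gives I = 0.027547 + (3.26)(0.387)² = 0.51579 kg m².
Total I = 2.0119 + 3.1189 + 0.51579 = 5.6466 kg m².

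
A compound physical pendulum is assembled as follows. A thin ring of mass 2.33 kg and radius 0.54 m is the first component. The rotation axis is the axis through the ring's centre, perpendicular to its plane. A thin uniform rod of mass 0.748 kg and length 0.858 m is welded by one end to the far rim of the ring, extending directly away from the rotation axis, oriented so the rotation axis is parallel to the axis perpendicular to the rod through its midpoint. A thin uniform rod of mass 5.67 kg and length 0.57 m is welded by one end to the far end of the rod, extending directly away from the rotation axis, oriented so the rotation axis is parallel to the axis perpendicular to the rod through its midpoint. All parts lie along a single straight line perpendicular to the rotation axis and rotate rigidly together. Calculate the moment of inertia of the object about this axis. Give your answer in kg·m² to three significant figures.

17.6

Thin ring: I_cm = MR² = (2.33)(0.54)² = 0.67943 kg·m²; axis through the centre, so I = 0.67943 kg·m².
Thin rod: I_cm = (1/12)ML² = (1/12)(0.748)(0.858)² = 0.045888 kg·m²; centre at d = 0.54 + 0.429 = 0.969 m, so I = I_cm + Md² gives I = 0.045888 + (0.748)(0.969)² = 0.74823 kg·m².
Thin rod: I_cm = (1/12)ML² = (1/12)(5.67)(0.57)² = 0.15352 kg·m²; centre at d = 0.54 + 0.429 + 0.429 + 0.285 = 1.683 m, so I = I_cm + Md² gives I = 0.15352 + (5.67)(1.683)² = 16.214 kg·m².
Total I = 0.67943 + 0.74823 + 16.214 = 17.641 kg·m².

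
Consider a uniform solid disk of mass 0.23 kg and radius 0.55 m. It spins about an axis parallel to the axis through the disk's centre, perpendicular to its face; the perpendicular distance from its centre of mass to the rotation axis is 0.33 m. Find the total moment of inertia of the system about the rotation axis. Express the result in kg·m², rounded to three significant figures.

I_cm = (1/2)MR² = (1/2)(0.23)(0.55)² = 0.034788 kg·m²; centre at d = 0.33 m, so the parallel axis theorem gives I = 0.034788 + (0.23)(0.33)² = 0.059835 kg·m².

0.0598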